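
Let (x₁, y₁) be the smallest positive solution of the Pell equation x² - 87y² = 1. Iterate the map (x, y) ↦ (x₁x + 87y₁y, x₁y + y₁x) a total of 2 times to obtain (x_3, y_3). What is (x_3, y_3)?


Step 1: Find the fundamental solution (x₁, y₁) of x² - 87y² = 1.
  Expand √87 as a continued fraction. a₀ = ⌊√87⌋ = 9; iterate m_{k+1} = d_k·a_k − m_k, d_{k+1} = (87 − m_{k+1}²)/d_k, a_{k+1} = ⌊(a₀ + m_{k+1})/d_{k+1}⌋ (starting m₀ = 0, d₀ = 1), with convergents p_k = a_k·p_{k-1} + p_{k-2}, q_k = a_k·q_{k-1} + q_{k-2} (p₋₁ = 1, q₋₁ = 0):
  k = 0: a₀ = 9; p₀/q₀ = 9/1; p₀² − 87·q₀² = 81 − 87 = -6.
  k = 1: m = 9, d = 6, a = ⌊(9 + 9)/6⌋ = 3; p/q = (3·9 + 1)/(3·1 + 0) = 28/3; p² − 87·q² = 784 − 783 = 1.
  The first convergent with p² − 87·q² = 1 gives the fundamental solution (x₁, y₁) = (28, 3).
Step 2: Apply the recurrence (x_{n+1}, y_{n+1}) = (x₁x_n + 87y₁y_n, x₁y_n + y₁x_n) repeatedly.
  From (x_1, y_1) = (28, 3): x_2 = 28·28 + 87·3·3 = 1567; y_2 = 28·3 + 3·28 = 168.
  From (x_2, y_2) = (1567, 168): x_3 = 28·1567 + 87·3·168 = 87724; y_3 = 28·168 + 3·1567 = 9405.
Step 3: Verify x_3² - 87·y_3² = 7695500176 - 7695500175 = 1 (should be 1). ✓

(x_1, y_1) = (28, 3); (x_3, y_3) = (87724, 9405).


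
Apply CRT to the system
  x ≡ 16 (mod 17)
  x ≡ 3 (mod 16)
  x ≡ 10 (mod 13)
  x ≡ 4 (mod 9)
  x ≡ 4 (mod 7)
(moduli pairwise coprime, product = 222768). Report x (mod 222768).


Product of moduli M = 17 · 16 · 13 · 9 · 7 = 222768.
Merge one congruence at a time:
  Start: x ≡ 16 (mod 17).
  Combine with x ≡ 3 (mod 16); new modulus lcm = 272.
    Write x = 16 + 17·t and substitute into x ≡ 3 (mod 16): 17·t ≡ 3 − 16 = -13 (mod 16).
    Reduce coefficients mod 16: 1·t ≡ 3 (mod 16).
    So t ≡ 3 (mod 16).
    Then x = 16 + 17·3 = 67, valid modulo lcm(17, 16) = 272: x ≡ 67 (mod 272).
  Combine with x ≡ 10 (mod 13); new modulus lcm = 3536.
    Write x = 67 + 272·t and substitute into x ≡ 10 (mod 13): 272·t ≡ 10 − 67 = -57 (mod 13).
    Reduce coefficients mod 13: 12·t ≡ 8 (mod 13).
    The inverse of 12 mod 13 is 12 (since 12·12 = 144 = 11·13 + 1), so t ≡ 12·8 = 96 ≡ 5 (mod 13).
    Then x = 67 + 272·5 = 1427, valid modulo lcm(272, 13) = 3536: x ≡ 1427 (mod 3536).
  Combine with x ≡ 4 (mod 9); new modulus lcm = 31824.
    Write x = 1427 + 3536·t and substitute into x ≡ 4 (mod 9): 3536·t ≡ 4 − 1427 = -1423 (mod 9).
    Reduce coefficients mod 9: 8·t ≡ 8 (mod 9).
    The inverse of 8 mod 9 is 8 (since 8·8 = 64 = 7·9 + 1), so t ≡ 8·8 = 64 ≡ 1 (mod 9).
    Then x = 1427 + 3536·1 = 4963, valid modulo lcm(3536, 9) = 31824: x ≡ 4963 (mod 31824).
  Combine with x ≡ 4 (mod 7); new modulus lcm = 222768.
    Write x = 4963 + 31824·t and substitute into x ≡ 4 (mod 7): 31824·t ≡ 4 − 4963 = -4959 (mod 7).
    Reduce coefficients mod 7: 2·t ≡ 4 (mod 7).
    The inverse of 2 mod 7 is 4 (since 2·4 = 8 = 1·7 + 1), so t ≡ 4·4 = 16 ≡ 2 (mod 7).
    Then x = 4963 + 31824·2 = 68611, valid modulo lcm(31824, 7) = 222768: x ≡ 68611 (mod 222768).
Verify against each original: 68611 mod 17 = 16, 68611 mod 16 = 3, 68611 mod 13 = 10, 68611 mod 9 = 4, 68611 mod 7 = 4.

x ≡ 68611 (mod 222768).


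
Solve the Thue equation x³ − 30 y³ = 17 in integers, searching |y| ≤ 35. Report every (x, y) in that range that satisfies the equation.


The equation is x³ - 30y³ = 17. For fixed y, x³ = 30·y³ + 17, so a solution requires the RHS to be a perfect cube.
Strategy: iterate y from -35 to 35, compute RHS = 30·y³ + 17, and check whether it is a (positive or negative) perfect cube.
Check small values of y:
  y = 0: RHS = 17 is not a perfect cube.
  y = 1: RHS = 47 is not a perfect cube.
  y = -1: RHS = -13 is not a perfect cube.
  y = 2: RHS = 257 is not a perfect cube.
  y = -2: RHS = -223 is not a perfect cube.
  y = 3: RHS = 827 is not a perfect cube.
  y = -3: RHS = -793 is not a perfect cube.
Continuing the search up to |y| = 35 finds no solutions either.
No (x, y) in the scanned range satisfies the equation.

No integer solutions with |y| ≤ 35.


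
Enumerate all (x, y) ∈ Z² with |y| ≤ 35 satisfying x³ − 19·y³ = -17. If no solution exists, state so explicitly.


The equation is x³ - 19y³ = -17. For fixed y, x³ = 19·y³ − 17, so a solution requires the RHS to be a perfect cube.
Strategy: iterate y from -35 to 35, compute RHS = 19·y³ − 17, and check whether it is a (positive or negative) perfect cube.
Check small values of y:
  y = 0: RHS = -17 is not a perfect cube.
  y = 1: RHS = 2 is not a perfect cube.
  y = -1: RHS = -36 is not a perfect cube.
  y = 2: RHS = 135 is not a perfect cube.
  y = -2: RHS = -169 is not a perfect cube.
  y = 3: RHS = 496 is not a perfect cube.
  y = -3: RHS = -530 is not a perfect cube.
Continuing the search up to |y| = 35 finds no solutions either.
No (x, y) in the scanned range satisfies the equation.

No integer solutions with |y| ≤ 35.


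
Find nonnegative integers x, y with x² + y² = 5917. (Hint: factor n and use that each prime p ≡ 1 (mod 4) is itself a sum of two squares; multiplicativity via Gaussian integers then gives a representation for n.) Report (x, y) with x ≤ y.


Step 1: Factor n = 5917 = 61 · 97.
Step 2: Check the mod-4 condition on each prime factor: 61 ≡ 1 (mod 4), exponent 1; 97 ≡ 1 (mod 4), exponent 1.
All primes ≡ 3 (mod 4) appear to even exponent (or don't appear), so by the two-squares theorem n IS expressible as a sum of two squares.
Step 3: Build a representation. Here n = 61 · 97 is a product of primes ≡ 1 (mod 4). Each prime p ≡ 1 (mod 4) is itself a sum of two squares; find a² by testing p − a² for a perfect square:
  61: 61 − 1² = 60, 61 − 2² = 57, 61 − 3² = 52, 61 − 4² = 45, 61 − 5² = 36 = 6² ⇒ 61 = 5² + 6².
  97: 97 − 1² = 96, 97 − 2² = 93, 97 − 3² = 88, 97 − 4² = 81 = 9² ⇒ 97 = 4² + 9².
  Combine using the Brahmagupta–Fibonacci identity (a² + b²)(c² + d²) = (ac − bd)² + (ad + bc)² = (ac + bd)² + (ad − bc)²:
  61 · 97 = 5917: from (5² + 6²)(4² + 9²), take (5·4 − 6·9, 5·9 + 6·4) = (20 − 54, 45 + 24) = (-34, 69); dropping signs (only squares matter) gives (34, 69); check 34² + 69² = 1156 + 4761 = 5917 ✓.
Step 4: Order so x ≤ y and verify: 34² + 69² = 1156 + 4761 = 5917 = n. ✓

n = 5917 = 34² + 69² (one valid representation with x ≤ y).


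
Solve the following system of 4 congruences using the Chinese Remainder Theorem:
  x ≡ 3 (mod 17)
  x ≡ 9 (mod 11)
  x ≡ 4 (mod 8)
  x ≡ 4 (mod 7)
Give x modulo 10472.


Product of moduli M = 17 · 11 · 8 · 7 = 10472.
Merge one congruence at a time:
  Start: x ≡ 3 (mod 17).
  Combine with x ≡ 9 (mod 11); new modulus lcm = 187.
    Write x = 3 + 17·t and substitute into x ≡ 9 (mod 11): 17·t ≡ 9 − 3 = 6 (mod 11).
    Reduce coefficients mod 11: 6·t ≡ 6 (mod 11).
    The inverse of 6 mod 11 is 2 (since 6·2 = 12 = 1·11 + 1), so t ≡ 2·6 = 12 ≡ 1 (mod 11).
    Then x = 3 + 17·1 = 20, valid modulo lcm(17, 11) = 187: x ≡ 20 (mod 187).
  Combine with x ≡ 4 (mod 8); new modulus lcm = 1496.
    Write x = 20 + 187·t and substitute into x ≡ 4 (mod 8): 187·t ≡ 4 − 20 = -16 (mod 8).
    Reduce coefficients mod 8: 3·t ≡ 0 (mod 8).
    The inverse of 3 mod 8 is 3 (since 3·3 = 9 = 1·8 + 1), so t ≡ 3·0 = 0 ≡ 0 (mod 8).
    Then x = 20 + 187·0 = 20, valid modulo lcm(187, 8) = 1496: x ≡ 20 (mod 1496).
  Combine with x ≡ 4 (mod 7); new modulus lcm = 10472.
    Write x = 20 + 1496·t and substitute into x ≡ 4 (mod 7): 1496·t ≡ 4 − 20 = -16 (mod 7).
    Reduce coefficients mod 7: 5·t ≡ 5 (mod 7).
    The inverse of 5 mod 7 is 3 (since 5·3 = 15 = 2·7 + 1), so t ≡ 3·5 = 15 ≡ 1 (mod 7).
    Then x = 20 + 1496·1 = 1516, valid modulo lcm(1496, 7) = 10472: x ≡ 1516 (mod 10472).
Verify against each original: 1516 mod 17 = 3, 1516 mod 11 = 9, 1516 mod 8 = 4, 1516 mod 7 = 4.

x ≡ 1516 (mod 10472).


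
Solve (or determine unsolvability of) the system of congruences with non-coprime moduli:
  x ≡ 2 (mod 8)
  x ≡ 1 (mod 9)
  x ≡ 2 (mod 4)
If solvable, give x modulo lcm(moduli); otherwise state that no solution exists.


Moduli 8, 9, 4 are not pairwise coprime, so CRT works modulo lcm(m_i) when all pairwise compatibility conditions hold.
Pairwise compatibility: gcd(m_i, m_j) must divide a_i - a_j for every pair.
Merge one congruence at a time:
  Start: x ≡ 2 (mod 8).
  Combine with x ≡ 1 (mod 9): gcd(8, 9) = 1; 1 - 2 = -1, which IS divisible by 1, so compatible.
    Write x = 2 + 8·t and substitute into x ≡ 1 (mod 9): 8·t ≡ 1 − 2 = -1 (mod 9).
    Reduce coefficients mod 9: 8·t ≡ 8 (mod 9).
    The inverse of 8 mod 9 is 8 (since 8·8 = 64 = 7·9 + 1), so t ≡ 8·8 = 64 ≡ 1 (mod 9).
    Then x = 2 + 8·1 = 10, valid modulo lcm(8, 9) = 72: x ≡ 10 (mod 72).
  Combine with x ≡ 2 (mod 4): gcd(72, 4) = 4; 2 - 10 = -8, which IS divisible by 4, so compatible.
    Write x = 10 + 72·t and substitute into x ≡ 2 (mod 4): 72·t ≡ 2 − 10 = -8 (mod 4).
    Divide the congruence (and modulus) by g = 4: 18·t ≡ -2 (mod 1).
    Modulo 1 every t works; take t = 0.
    Then x = 10 + 72·0 = 10, valid modulo lcm(72, 4) = 72: x ≡ 10 (mod 72).
Verify: 10 mod 8 = 2, 10 mod 9 = 1, 10 mod 4 = 2.

x ≡ 10 (mod 72).


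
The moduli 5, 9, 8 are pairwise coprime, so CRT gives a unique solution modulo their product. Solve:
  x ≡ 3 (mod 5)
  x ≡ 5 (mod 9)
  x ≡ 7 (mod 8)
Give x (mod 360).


Moduli 5, 9, 8 are pairwise coprime; by CRT there is a unique solution modulo M = 5 · 9 · 8 = 360.
Solve pairwise, accumulating the modulus:
  Start with x ≡ 3 (mod 5).
  Combine with x ≡ 5 (mod 9): since gcd(5, 9) = 1, we get a unique residue mod 45.
    Write x = 3 + 5·t and substitute into x ≡ 5 (mod 9): 5·t ≡ 5 − 3 = 2 (mod 9).
    The inverse of 5 mod 9 is 2 (since 5·2 = 10 = 1·9 + 1), so t ≡ 2·2 = 4 ≡ 4 (mod 9).
    Then x = 3 + 5·4 = 23, valid modulo lcm(5, 9) = 45: x ≡ 23 (mod 45).
  Combine with x ≡ 7 (mod 8): since gcd(45, 8) = 1, we get a unique residue mod 360.
    Write x = 23 + 45·t and substitute into x ≡ 7 (mod 8): 45·t ≡ 7 − 23 = -16 (mod 8).
    Reduce coefficients mod 8: 5·t ≡ 0 (mod 8).
    The inverse of 5 mod 8 is 5 (since 5·5 = 25 = 3·8 + 1), so t ≡ 5·0 = 0 ≡ 0 (mod 8).
    Then x = 23 + 45·0 = 23, valid modulo lcm(45, 8) = 360: x ≡ 23 (mod 360).
Verify: 23 mod 5 = 3 ✓, 23 mod 9 = 5 ✓, 23 mod 8 = 7 ✓.

x ≡ 23 (mod 360).


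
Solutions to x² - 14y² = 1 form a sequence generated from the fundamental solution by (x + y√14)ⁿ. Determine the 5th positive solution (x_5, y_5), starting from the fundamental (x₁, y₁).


Step 1: Find the fundamental solution (x₁, y₁) of x² - 14y² = 1.
  Expand √14 as a continued fraction. a₀ = ⌊√14⌋ = 3; iterate m_{k+1} = d_k·a_k − m_k, d_{k+1} = (14 − m_{k+1}²)/d_k, a_{k+1} = ⌊(a₀ + m_{k+1})/d_{k+1}⌋ (starting m₀ = 0, d₀ = 1), with convergents p_k = a_k·p_{k-1} + p_{k-2}, q_k = a_k·q_{k-1} + q_{k-2} (p₋₁ = 1, q₋₁ = 0):
  k = 0: a₀ = 3; p₀/q₀ = 3/1; p₀² − 14·q₀² = 9 − 14 = -5.
  k = 1: m = 3, d = 5, a = ⌊(3 + 3)/5⌋ = 1; p/q = (1·3 + 1)/(1·1 + 0) = 4/1; p² − 14·q² = 16 − 14 = 2.
  k = 2: m = 2, d = 2, a = ⌊(3 + 2)/2⌋ = 2; p/q = (2·4 + 3)/(2·1 + 1) = 11/3; p² − 14·q² = 121 − 126 = -5.
  k = 3: m = 2, d = 5, a = ⌊(3 + 2)/5⌋ = 1; p/q = (1·11 + 4)/(1·3 + 1) = 15/4; p² − 14·q² = 225 − 224 = 1.
  The first convergent with p² − 14·q² = 1 gives the fundamental solution (x₁, y₁) = (15, 4).
Step 2: Apply the recurrence (x_{n+1}, y_{n+1}) = (x₁x_n + 14y₁y_n, x₁y_n + y₁x_n) repeatedly.
  From (x_1, y_1) = (15, 4): x_2 = 15·15 + 14·4·4 = 449; y_2 = 15·4 + 4·15 = 120.
  From (x_2, y_2) = (449, 120): x_3 = 15·449 + 14·4·120 = 13455; y_3 = 15·120 + 4·449 = 3596.
  From (x_3, y_3) = (13455, 3596): x_4 = 15·13455 + 14·4·3596 = 403201; y_4 = 15·3596 + 4·13455 = 107760.
  From (x_4, y_4) = (403201, 107760): x_5 = 15·403201 + 14·4·107760 = 12082575; y_5 = 15·107760 + 4·403201 = 3229204.
Step 3: Verify x_5² - 14·y_5² = 145988618630625 - 145988618630624 = 1 (should be 1). ✓

(x_1, y_1) = (15, 4); (x_5, y_5) = (12082575, 3229204).


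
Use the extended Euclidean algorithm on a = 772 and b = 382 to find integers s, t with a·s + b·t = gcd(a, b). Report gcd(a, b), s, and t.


Euclidean algorithm on (772, 382) — divide until remainder is 0:
  772 = 2 · 382 + 8
  382 = 47 · 8 + 6
  8 = 1 · 6 + 2
  6 = 3 · 2 + 0
gcd(772, 382) = 2.
Track Bezout coefficients alongside the remainders: start with r₀ = 772 = a·1 + b·0 (s = 1, t = 0) and r₁ = 382 = a·0 + b·1 (s = 0, t = 1); each new remainder r_{k+1} = r_{k-1} − q_k·r_k inherits s_{k+1} = s_{k-1} − q_k·s_k, t_{k+1} = t_{k-1} − q_k·t_k, so r_k = a·s_k + b·t_k at every step:
  q = 2: r = 8, s = 1 − 2·0 = 1, t = 0 − 2·1 = -2  (check: 772·1 + 382·(-2) = 8)
  q = 47: r = 6, s = 0 − 47·1 = -47, t = 1 − 47·(-2) = 95  (check: 772·(-47) + 382·95 = 6)
  q = 1: r = 2, s = 1 − 1·(-47) = 48, t = -2 − 1·95 = -97  (check: 772·48 + 382·(-97) = 2)
The row with r = 2 (the gcd) gives the Bezout coefficients s = 48, t = -97.
Result: 772 · (48) + 382 · (-97) = 2.

gcd(772, 382) = 2; s = 48, t = -97 (check: 772·48 + 382·(-97) = 2).


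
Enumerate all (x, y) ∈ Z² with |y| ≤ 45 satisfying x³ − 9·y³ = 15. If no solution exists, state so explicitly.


The equation is x³ - 9y³ = 15. For fixed y, x³ = 9·y³ + 15, so a solution requires the RHS to be a perfect cube.
Strategy: iterate y from -45 to 45, compute RHS = 9·y³ + 15, and check whether it is a (positive or negative) perfect cube.
Check small values of y:
  y = 0: RHS = 15 is not a perfect cube.
  y = 1: RHS = 24 is not a perfect cube.
  y = -1: RHS = 6 is not a perfect cube.
  y = 2: RHS = 87 is not a perfect cube.
  y = -2: RHS = -57 is not a perfect cube.
  y = 3: RHS = 258 is not a perfect cube.
  y = -3: RHS = -228 is not a perfect cube.
Continuing the search up to |y| = 45 finds no solutions either.
No (x, y) in the scanned range satisfies the equation.

No integer solutions with |y| ≤ 45.


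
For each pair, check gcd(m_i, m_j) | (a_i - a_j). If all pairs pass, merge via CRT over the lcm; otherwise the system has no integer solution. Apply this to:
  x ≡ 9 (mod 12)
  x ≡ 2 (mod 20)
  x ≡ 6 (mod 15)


Moduli 12, 20, 15 are not pairwise coprime, so CRT works modulo lcm(m_i) when all pairwise compatibility conditions hold.
Pairwise compatibility: gcd(m_i, m_j) must divide a_i - a_j for every pair.
Merge one congruence at a time:
  Start: x ≡ 9 (mod 12).
  Combine with x ≡ 2 (mod 20): gcd(12, 20) = 4, and 2 - 9 = -7 is NOT divisible by 4.
    ⇒ system is inconsistent (no integer solution).

No solution (the system is inconsistent).


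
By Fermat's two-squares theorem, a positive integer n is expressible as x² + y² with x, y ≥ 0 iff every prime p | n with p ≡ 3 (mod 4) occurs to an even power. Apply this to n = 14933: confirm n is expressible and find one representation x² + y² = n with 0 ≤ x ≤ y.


Step 1: Factor n = 14933 = 109 · 137.
Step 2: Check the mod-4 condition on each prime factor: 109 ≡ 1 (mod 4), exponent 1; 137 ≡ 1 (mod 4), exponent 1.
All primes ≡ 3 (mod 4) appear to even exponent (or don't appear), so by the two-squares theorem n IS expressible as a sum of two squares.
Step 3: Build a representation. Here n = 109 · 137 is a product of primes ≡ 1 (mod 4). Each prime p ≡ 1 (mod 4) is itself a sum of two squares; find a² by testing p − a² for a perfect square:
  109: 109 − 1² = 108, 109 − 2² = 105, 109 − 3² = 100 = 10² ⇒ 109 = 3² + 10².
  137: 137 − 1² = 136, 137 − 2² = 133, 137 − 3² = 128, 137 − 4² = 121 = 11² ⇒ 137 = 4² + 11².
  Combine using the Brahmagupta–Fibonacci identity (a² + b²)(c² + d²) = (ac − bd)² + (ad + bc)² = (ac + bd)² + (ad − bc)²:
  109 · 137 = 14933: from (3² + 10²)(4² + 11²), take (3·4 − 10·11, 3·11 + 10·4) = (12 − 110, 33 + 40) = (-98, 73); dropping signs (only squares matter) gives (98, 73); check 98² + 73² = 9604 + 5329 = 14933 ✓.
Step 4: Order so x ≤ y and verify: 73² + 98² = 5329 + 9604 = 14933 = n. ✓

n = 14933 = 73² + 98² (one valid representation with x ≤ y).


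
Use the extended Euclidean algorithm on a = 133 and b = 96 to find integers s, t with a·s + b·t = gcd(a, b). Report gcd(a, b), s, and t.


Euclidean algorithm on (133, 96) — divide until remainder is 0:
  133 = 1 · 96 + 37
  96 = 2 · 37 + 22
  37 = 1 · 22 + 15
  22 = 1 · 15 + 7
  15 = 2 · 7 + 1
  7 = 7 · 1 + 0
gcd(133, 96) = 1.
Track Bezout coefficients alongside the remainders: start with r₀ = 133 = a·1 + b·0 (s = 1, t = 0) and r₁ = 96 = a·0 + b·1 (s = 0, t = 1); each new remainder r_{k+1} = r_{k-1} − q_k·r_k inherits s_{k+1} = s_{k-1} − q_k·s_k, t_{k+1} = t_{k-1} − q_k·t_k, so r_k = a·s_k + b·t_k at every step:
  q = 1: r = 37, s = 1 − 1·0 = 1, t = 0 − 1·1 = -1  (check: 133·1 + 96·(-1) = 37)
  q = 2: r = 22, s = 0 − 2·1 = -2, t = 1 − 2·(-1) = 3  (check: 133·(-2) + 96·3 = 22)
  q = 1: r = 15, s = 1 − 1·(-2) = 3, t = -1 − 1·3 = -4  (check: 133·3 + 96·(-4) = 15)
  q = 1: r = 7, s = -2 − 1·3 = -5, t = 3 − 1·(-4) = 7  (check: 133·(-5) + 96·7 = 7)
  q = 2: r = 1, s = 3 − 2·(-5) = 13, t = -4 − 2·7 = -18  (check: 133·13 + 96·(-18) = 1)
The row with r = 1 (the gcd) gives the Bezout coefficients s = 13, t = -18.
Result: 133 · (13) + 96 · (-18) = 1.

gcd(133, 96) = 1; s = 13, t = -18 (check: 133·13 + 96·(-18) = 1).


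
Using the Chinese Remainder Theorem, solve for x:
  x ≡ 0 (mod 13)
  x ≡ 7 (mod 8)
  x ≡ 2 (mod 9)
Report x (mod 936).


Moduli 13, 8, 9 are pairwise coprime; by CRT there is a unique solution modulo M = 13 · 8 · 9 = 936.
Solve pairwise, accumulating the modulus:
  Start with x ≡ 0 (mod 13).
  Combine with x ≡ 7 (mod 8): since gcd(13, 8) = 1, we get a unique residue mod 104.
    Write x = 0 + 13·t and substitute into x ≡ 7 (mod 8): 13·t ≡ 7 − 0 = 7 (mod 8).
    Reduce coefficients mod 8: 5·t ≡ 7 (mod 8).
    The inverse of 5 mod 8 is 5 (since 5·5 = 25 = 3·8 + 1), so t ≡ 5·7 = 35 ≡ 3 (mod 8).
    Then x = 0 + 13·3 = 39, valid modulo lcm(13, 8) = 104: x ≡ 39 (mod 104).
  Combine with x ≡ 2 (mod 9): since gcd(104, 9) = 1, we get a unique residue mod 936.
    Write x = 39 + 104·t and substitute into x ≡ 2 (mod 9): 104·t ≡ 2 − 39 = -37 (mod 9).
    Reduce coefficients mod 9: 5·t ≡ 8 (mod 9).
    The inverse of 5 mod 9 is 2 (since 5·2 = 10 = 1·9 + 1), so t ≡ 2·8 = 16 ≡ 7 (mod 9).
    Then x = 39 + 104·7 = 767, valid modulo lcm(104, 9) = 936: x ≡ 767 (mod 936).
Verify: 767 mod 13 = 0 ✓, 767 mod 8 = 7 ✓, 767 mod 9 = 2 ✓.

x ≡ 767 (mod 936).


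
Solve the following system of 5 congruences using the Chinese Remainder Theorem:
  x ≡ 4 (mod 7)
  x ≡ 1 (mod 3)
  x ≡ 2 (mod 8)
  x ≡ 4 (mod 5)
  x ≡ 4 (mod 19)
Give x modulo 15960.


Product of moduli M = 7 · 3 · 8 · 5 · 19 = 15960.
Merge one congruence at a time:
  Start: x ≡ 4 (mod 7).
  Combine with x ≡ 1 (mod 3); new modulus lcm = 21.
    Write x = 4 + 7·t and substitute into x ≡ 1 (mod 3): 7·t ≡ 1 − 4 = -3 (mod 3).
    Reduce coefficients mod 3: 1·t ≡ 0 (mod 3).
    So t ≡ 0 (mod 3).
    Then x = 4 + 7·0 = 4, valid modulo lcm(7, 3) = 21: x ≡ 4 (mod 21).
  Combine with x ≡ 2 (mod 8); new modulus lcm = 168.
    Write x = 4 + 21·t and substitute into x ≡ 2 (mod 8): 21·t ≡ 2 − 4 = -2 (mod 8).
    Reduce coefficients mod 8: 5·t ≡ 6 (mod 8).
    The inverse of 5 mod 8 is 5 (since 5·5 = 25 = 3·8 + 1), so t ≡ 5·6 = 30 ≡ 6 (mod 8).
    Then x = 4 + 21·6 = 130, valid modulo lcm(21, 8) = 168: x ≡ 130 (mod 168).
  Combine with x ≡ 4 (mod 5); new modulus lcm = 840.
    Write x = 130 + 168·t and substitute into x ≡ 4 (mod 5): 168·t ≡ 4 − 130 = -126 (mod 5).
    Reduce coefficients mod 5: 3·t ≡ 4 (mod 5).
    The inverse of 3 mod 5 is 2 (since 3·2 = 6 = 1·5 + 1), so t ≡ 2·4 = 8 ≡ 3 (mod 5).
    Then x = 130 + 168·3 = 634, valid modulo lcm(168, 5) = 840: x ≡ 634 (mod 840).
  Combine with x ≡ 4 (mod 19); new modulus lcm = 15960.
    Write x = 634 + 840·t and substitute into x ≡ 4 (mod 19): 840·t ≡ 4 − 634 = -630 (mod 19).
    Reduce coefficients mod 19: 4·t ≡ 16 (mod 19).
    The inverse of 4 mod 19 is 5 (since 4·5 = 20 = 1·19 + 1), so t ≡ 5·16 = 80 ≡ 4 (mod 19).
    Then x = 634 + 840·4 = 3994, valid modulo lcm(840, 19) = 15960: x ≡ 3994 (mod 15960).
Verify against each original: 3994 mod 7 = 4, 3994 mod 3 = 1, 3994 mod 8 = 2, 3994 mod 5 = 4, 3994 mod 19 = 4.

x ≡ 3994 (mod 15960).


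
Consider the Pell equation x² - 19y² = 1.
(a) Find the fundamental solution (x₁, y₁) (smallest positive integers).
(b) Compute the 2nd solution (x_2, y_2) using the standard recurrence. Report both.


Step 1: Find the fundamental solution (x₁, y₁) of x² - 19y² = 1.
  Expand √19 as a continued fraction. a₀ = ⌊√19⌋ = 4; iterate m_{k+1} = d_k·a_k − m_k, d_{k+1} = (19 − m_{k+1}²)/d_k, a_{k+1} = ⌊(a₀ + m_{k+1})/d_{k+1}⌋ (starting m₀ = 0, d₀ = 1), with convergents p_k = a_k·p_{k-1} + p_{k-2}, q_k = a_k·q_{k-1} + q_{k-2} (p₋₁ = 1, q₋₁ = 0):
  k = 0: a₀ = 4; p₀/q₀ = 4/1; p₀² − 19·q₀² = 16 − 19 = -3.
  k = 1: m = 4, d = 3, a = ⌊(4 + 4)/3⌋ = 2; p/q = (2·4 + 1)/(2·1 + 0) = 9/2; p² − 19·q² = 81 − 76 = 5.
  k = 2: m = 2, d = 5, a = ⌊(4 + 2)/5⌋ = 1; p/q = (1·9 + 4)/(1·2 + 1) = 13/3; p² − 19·q² = 169 − 171 = -2.
  k = 3: m = 3, d = 2, a = ⌊(4 + 3)/2⌋ = 3; p/q = (3·13 + 9)/(3·3 + 2) = 48/11; p² − 19·q² = 2304 − 2299 = 5.
  k = 4: m = 3, d = 5, a = ⌊(4 + 3)/5⌋ = 1; p/q = (1·48 + 13)/(1·11 + 3) = 61/14; p² − 19·q² = 3721 − 3724 = -3.
  k = 5: m = 2, d = 3, a = ⌊(4 + 2)/3⌋ = 2; p/q = (2·61 + 48)/(2·14 + 11) = 170/39; p² − 19·q² = 28900 − 28899 = 1.
  The first convergent with p² − 19·q² = 1 gives the fundamental solution (x₁, y₁) = (170, 39).
Step 2: Apply the recurrence (x_{n+1}, y_{n+1}) = (x₁x_n + 19y₁y_n, x₁y_n + y₁x_n) repeatedly.
  From (x_1, y_1) = (170, 39): x_2 = 170·170 + 19·39·39 = 57799; y_2 = 170·39 + 39·170 = 13260.
Step 3: Verify x_2² - 19·y_2² = 3340724401 - 3340724400 = 1 (should be 1). ✓

(x_1, y_1) = (170, 39); (x_2, y_2) = (57799, 13260).


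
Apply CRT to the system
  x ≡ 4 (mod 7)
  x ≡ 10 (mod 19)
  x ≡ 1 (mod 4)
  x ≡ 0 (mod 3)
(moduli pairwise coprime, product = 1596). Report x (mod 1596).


Product of moduli M = 7 · 19 · 4 · 3 = 1596.
Merge one congruence at a time:
  Start: x ≡ 4 (mod 7).
  Combine with x ≡ 10 (mod 19); new modulus lcm = 133.
    Write x = 4 + 7·t and substitute into x ≡ 10 (mod 19): 7·t ≡ 10 − 4 = 6 (mod 19).
    The inverse of 7 mod 19 is 11 (since 7·11 = 77 = 4·19 + 1), so t ≡ 11·6 = 66 ≡ 9 (mod 19).
    Then x = 4 + 7·9 = 67, valid modulo lcm(7, 19) = 133: x ≡ 67 (mod 133).
  Combine with x ≡ 1 (mod 4); new modulus lcm = 532.
    Write x = 67 + 133·t and substitute into x ≡ 1 (mod 4): 133·t ≡ 1 − 67 = -66 (mod 4).
    Reduce coefficients mod 4: 1·t ≡ 2 (mod 4).
    So t ≡ 2 (mod 4).
    Then x = 67 + 133·2 = 333, valid modulo lcm(133, 4) = 532: x ≡ 333 (mod 532).
  Combine with x ≡ 0 (mod 3); new modulus lcm = 1596.
    Write x = 333 + 532·t and substitute into x ≡ 0 (mod 3): 532·t ≡ 0 − 333 = -333 (mod 3).
    Reduce coefficients mod 3: 1·t ≡ 0 (mod 3).
    So t ≡ 0 (mod 3).
    Then x = 333 + 532·0 = 333, valid modulo lcm(532, 3) = 1596: x ≡ 333 (mod 1596).
Verify against each original: 333 mod 7 = 4, 333 mod 19 = 10, 333 mod 4 = 1, 333 mod 3 = 0.

x ≡ 333 (mod 1596).


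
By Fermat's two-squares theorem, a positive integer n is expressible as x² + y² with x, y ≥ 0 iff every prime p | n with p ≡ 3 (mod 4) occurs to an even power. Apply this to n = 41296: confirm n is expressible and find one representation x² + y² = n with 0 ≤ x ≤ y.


Step 1: Factor n = 41296 = 2^4 · 29 · 89.
Step 2: Check the mod-4 condition on each prime factor: 2 = 2 (special); 29 ≡ 1 (mod 4), exponent 1; 89 ≡ 1 (mod 4), exponent 1.
All primes ≡ 3 (mod 4) appear to even exponent (or don't appear), so by the two-squares theorem n IS expressible as a sum of two squares.
Step 3: Build a representation. Group n = k² · m with k = 4 and m = 29 · 89 = 2581 (a product of primes ≡ 1 (mod 4)); a representation of m scales to one of n via (k·x)² + (k·y)² = k²(x² + y²). Each prime p ≡ 1 (mod 4) is itself a sum of two squares; find a² by testing p − a² for a perfect square:
  29: 29 − 1² = 28, 29 − 2² = 25 = 5² ⇒ 29 = 2² + 5².
  89: 89 − 1² = 88, 89 − 2² = 85, 89 − 3² = 80, 89 − 4² = 73, 89 − 5² = 64 = 8² ⇒ 89 = 5² + 8².
  Combine using the Brahmagupta–Fibonacci identity (a² + b²)(c² + d²) = (ac − bd)² + (ad + bc)² = (ac + bd)² + (ad − bc)²:
  29 · 89 = 2581: from (2² + 5²)(5² + 8²), take (2·5 − 5·8, 2·8 + 5·5) = (10 − 40, 16 + 25) = (-30, 41); dropping signs (only squares matter) gives (30, 41); check 30² + 41² = 900 + 1681 = 2581 ✓.
  Scale by k = 4: (4·30, 4·41) = (120, 164).
Step 4: Order so x ≤ y and verify: 120² + 164² = 14400 + 26896 = 41296 = n. ✓

n = 41296 = 120² + 164² (one valid representation with x ≤ y).


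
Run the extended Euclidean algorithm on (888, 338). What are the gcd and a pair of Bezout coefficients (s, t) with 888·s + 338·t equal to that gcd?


Euclidean algorithm on (888, 338) — divide until remainder is 0:
  888 = 2 · 338 + 212
  338 = 1 · 212 + 126
  212 = 1 · 126 + 86
  126 = 1 · 86 + 40
  86 = 2 · 40 + 6
  40 = 6 · 6 + 4
  6 = 1 · 4 + 2
  4 = 2 · 2 + 0
gcd(888, 338) = 2.
Track Bezout coefficients alongside the remainders: start with r₀ = 888 = a·1 + b·0 (s = 1, t = 0) and r₁ = 338 = a·0 + b·1 (s = 0, t = 1); each new remainder r_{k+1} = r_{k-1} − q_k·r_k inherits s_{k+1} = s_{k-1} − q_k·s_k, t_{k+1} = t_{k-1} − q_k·t_k, so r_k = a·s_k + b·t_k at every step:
  q = 2: r = 212, s = 1 − 2·0 = 1, t = 0 − 2·1 = -2  (check: 888·1 + 338·(-2) = 212)
  q = 1: r = 126, s = 0 − 1·1 = -1, t = 1 − 1·(-2) = 3  (check: 888·(-1) + 338·3 = 126)
  q = 1: r = 86, s = 1 − 1·(-1) = 2, t = -2 − 1·3 = -5  (check: 888·2 + 338·(-5) = 86)
  q = 1: r = 40, s = -1 − 1·2 = -3, t = 3 − 1·(-5) = 8  (check: 888·(-3) + 338·8 = 40)
  q = 2: r = 6, s = 2 − 2·(-3) = 8, t = -5 − 2·8 = -21  (check: 888·8 + 338·(-21) = 6)
  q = 6: r = 4, s = -3 − 6·8 = -51, t = 8 − 6·(-21) = 134  (check: 888·(-51) + 338·134 = 4)
  q = 1: r = 2, s = 8 − 1·(-51) = 59, t = -21 − 1·134 = -155  (check: 888·59 + 338·(-155) = 2)
The row with r = 2 (the gcd) gives the Bezout coefficients s = 59, t = -155.
Result: 888 · (59) + 338 · (-155) = 2.

gcd(888, 338) = 2; s = 59, t = -155 (check: 888·59 + 338·(-155) = 2).


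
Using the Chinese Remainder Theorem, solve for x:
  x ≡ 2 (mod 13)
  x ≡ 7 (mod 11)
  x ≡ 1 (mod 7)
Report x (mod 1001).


Moduli 13, 11, 7 are pairwise coprime; by CRT there is a unique solution modulo M = 13 · 11 · 7 = 1001.
Solve pairwise, accumulating the modulus:
  Start with x ≡ 2 (mod 13).
  Combine with x ≡ 7 (mod 11): since gcd(13, 11) = 1, we get a unique residue mod 143.
    Write x = 2 + 13·t and substitute into x ≡ 7 (mod 11): 13·t ≡ 7 − 2 = 5 (mod 11).
    Reduce coefficients mod 11: 2·t ≡ 5 (mod 11).
    The inverse of 2 mod 11 is 6 (since 2·6 = 12 = 1·11 + 1), so t ≡ 6·5 = 30 ≡ 8 (mod 11).
    Then x = 2 + 13·8 = 106, valid modulo lcm(13, 11) = 143: x ≡ 106 (mod 143).
  Combine with x ≡ 1 (mod 7): since gcd(143, 7) = 1, we get a unique residue mod 1001.
    Write x = 106 + 143·t and substitute into x ≡ 1 (mod 7): 143·t ≡ 1 − 106 = -105 (mod 7).
    Reduce coefficients mod 7: 3·t ≡ 0 (mod 7).
    The inverse of 3 mod 7 is 5 (since 3·5 = 15 = 2·7 + 1), so t ≡ 5·0 = 0 ≡ 0 (mod 7).
    Then x = 106 + 143·0 = 106, valid modulo lcm(143, 7) = 1001: x ≡ 106 (mod 1001).
Verify: 106 mod 13 = 2 ✓, 106 mod 11 = 7 ✓, 106 mod 7 = 1 ✓.

x ≡ 106 (mod 1001).


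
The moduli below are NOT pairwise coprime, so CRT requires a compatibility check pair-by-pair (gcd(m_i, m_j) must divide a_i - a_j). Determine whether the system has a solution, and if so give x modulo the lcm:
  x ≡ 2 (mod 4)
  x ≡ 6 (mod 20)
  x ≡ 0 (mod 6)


Moduli 4, 20, 6 are not pairwise coprime, so CRT works modulo lcm(m_i) when all pairwise compatibility conditions hold.
Pairwise compatibility: gcd(m_i, m_j) must divide a_i - a_j for every pair.
Merge one congruence at a time:
  Start: x ≡ 2 (mod 4).
  Combine with x ≡ 6 (mod 20): gcd(4, 20) = 4; 6 - 2 = 4, which IS divisible by 4, so compatible.
    Write x = 2 + 4·t and substitute into x ≡ 6 (mod 20): 4·t ≡ 6 − 2 = 4 (mod 20).
    Divide the congruence (and modulus) by g = 4: 1·t ≡ 1 (mod 5).
    So t ≡ 1 (mod 5).
    Then x = 2 + 4·1 = 6, valid modulo lcm(4, 20) = 20: x ≡ 6 (mod 20).
  Combine with x ≡ 0 (mod 6): gcd(20, 6) = 2; 0 - 6 = -6, which IS divisible by 2, so compatible.
    Write x = 6 + 20·t and substitute into x ≡ 0 (mod 6): 20·t ≡ 0 − 6 = -6 (mod 6).
    Divide the congruence (and modulus) by g = 2: 10·t ≡ -3 (mod 3).
    Reduce coefficients mod 3: 1·t ≡ 0 (mod 3).
    So t ≡ 0 (mod 3).
    Then x = 6 + 20·0 = 6, valid modulo lcm(20, 6) = 60: x ≡ 6 (mod 60).
Verify: 6 mod 4 = 2, 6 mod 20 = 6, 6 mod 6 = 0.

x ≡ 6 (mod 60).


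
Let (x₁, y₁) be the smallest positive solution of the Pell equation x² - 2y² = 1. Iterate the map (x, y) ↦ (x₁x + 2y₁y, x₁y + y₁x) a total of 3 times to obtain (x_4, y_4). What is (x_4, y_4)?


Step 1: Find the fundamental solution (x₁, y₁) of x² - 2y² = 1.
  Expand √2 as a continued fraction. a₀ = ⌊√2⌋ = 1; iterate m_{k+1} = d_k·a_k − m_k, d_{k+1} = (2 − m_{k+1}²)/d_k, a_{k+1} = ⌊(a₀ + m_{k+1})/d_{k+1}⌋ (starting m₀ = 0, d₀ = 1), with convergents p_k = a_k·p_{k-1} + p_{k-2}, q_k = a_k·q_{k-1} + q_{k-2} (p₋₁ = 1, q₋₁ = 0):
  k = 0: a₀ = 1; p₀/q₀ = 1/1; p₀² − 2·q₀² = 1 − 2 = -1.
  k = 1: m = 1, d = 1, a = ⌊(1 + 1)/1⌋ = 2; p/q = (2·1 + 1)/(2·1 + 0) = 3/2; p² − 2·q² = 9 − 8 = 1.
  The first convergent with p² − 2·q² = 1 gives the fundamental solution (x₁, y₁) = (3, 2).
Step 2: Apply the recurrence (x_{n+1}, y_{n+1}) = (x₁x_n + 2y₁y_n, x₁y_n + y₁x_n) repeatedly.
  From (x_1, y_1) = (3, 2): x_2 = 3·3 + 2·2·2 = 17; y_2 = 3·2 + 2·3 = 12.
  From (x_2, y_2) = (17, 12): x_3 = 3·17 + 2·2·12 = 99; y_3 = 3·12 + 2·17 = 70.
  From (x_3, y_3) = (99, 70): x_4 = 3·99 + 2·2·70 = 577; y_4 = 3·70 + 2·99 = 408.
Step 3: Verify x_4² - 2·y_4² = 332929 - 332928 = 1 (should be 1). ✓

(x_1, y_1) = (3, 2); (x_4, y_4) = (577, 408).


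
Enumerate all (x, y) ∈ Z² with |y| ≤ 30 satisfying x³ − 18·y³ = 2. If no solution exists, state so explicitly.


The equation is x³ - 18y³ = 2. For fixed y, x³ = 18·y³ + 2, so a solution requires the RHS to be a perfect cube.
Strategy: iterate y from -30 to 30, compute RHS = 18·y³ + 2, and check whether it is a (positive or negative) perfect cube.
Check small values of y:
  y = 0: RHS = 2 is not a perfect cube.
  y = 1: RHS = 20 is not a perfect cube.
  y = -1: RHS = -16 is not a perfect cube.
  y = 2: RHS = 146 is not a perfect cube.
  y = -2: RHS = -142 is not a perfect cube.
  y = 3: RHS = 488 is not a perfect cube.
  y = -3: RHS = -484 is not a perfect cube.
Continuing the search up to |y| = 30 finds no solutions either.
No (x, y) in the scanned range satisfies the equation.

No integer solutions with |y| ≤ 30.


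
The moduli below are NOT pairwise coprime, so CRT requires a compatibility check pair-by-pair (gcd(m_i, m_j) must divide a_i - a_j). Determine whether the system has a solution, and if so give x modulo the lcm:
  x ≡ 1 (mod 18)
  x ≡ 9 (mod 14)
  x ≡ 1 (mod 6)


Moduli 18, 14, 6 are not pairwise coprime, so CRT works modulo lcm(m_i) when all pairwise compatibility conditions hold.
Pairwise compatibility: gcd(m_i, m_j) must divide a_i - a_j for every pair.
Merge one congruence at a time:
  Start: x ≡ 1 (mod 18).
  Combine with x ≡ 9 (mod 14): gcd(18, 14) = 2; 9 - 1 = 8, which IS divisible by 2, so compatible.
    Write x = 1 + 18·t and substitute into x ≡ 9 (mod 14): 18·t ≡ 9 − 1 = 8 (mod 14).
    Divide the congruence (and modulus) by g = 2: 9·t ≡ 4 (mod 7).
    Reduce coefficients mod 7: 2·t ≡ 4 (mod 7).
    The inverse of 2 mod 7 is 4 (since 2·4 = 8 = 1·7 + 1), so t ≡ 4·4 = 16 ≡ 2 (mod 7).
    Then x = 1 + 18·2 = 37, valid modulo lcm(18, 14) = 126: x ≡ 37 (mod 126).
  Combine with x ≡ 1 (mod 6): gcd(126, 6) = 6; 1 - 37 = -36, which IS divisible by 6, so compatible.
    Write x = 37 + 126·t and substitute into x ≡ 1 (mod 6): 126·t ≡ 1 − 37 = -36 (mod 6).
    Divide the congruence (and modulus) by g = 6: 21·t ≡ -6 (mod 1).
    Modulo 1 every t works; take t = 0.
    Then x = 37 + 126·0 = 37, valid modulo lcm(126, 6) = 126: x ≡ 37 (mod 126).
Verify: 37 mod 18 = 1, 37 mod 14 = 9, 37 mod 6 = 1.

x ≡ 37 (mod 126).


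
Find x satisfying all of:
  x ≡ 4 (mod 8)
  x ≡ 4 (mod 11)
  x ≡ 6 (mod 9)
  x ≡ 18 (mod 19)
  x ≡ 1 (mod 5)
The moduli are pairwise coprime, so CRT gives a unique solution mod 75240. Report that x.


Product of moduli M = 8 · 11 · 9 · 19 · 5 = 75240.
Merge one congruence at a time:
  Start: x ≡ 4 (mod 8).
  Combine with x ≡ 4 (mod 11); new modulus lcm = 88.
    Write x = 4 + 8·t and substitute into x ≡ 4 (mod 11): 8·t ≡ 4 − 4 = 0 (mod 11).
    The inverse of 8 mod 11 is 7 (since 8·7 = 56 = 5·11 + 1), so t ≡ 7·0 = 0 ≡ 0 (mod 11).
    Then x = 4 + 8·0 = 4, valid modulo lcm(8, 11) = 88: x ≡ 4 (mod 88).
  Combine with x ≡ 6 (mod 9); new modulus lcm = 792.
    Write x = 4 + 88·t and substitute into x ≡ 6 (mod 9): 88·t ≡ 6 − 4 = 2 (mod 9).
    Reduce coefficients mod 9: 7·t ≡ 2 (mod 9).
    The inverse of 7 mod 9 is 4 (since 7·4 = 28 = 3·9 + 1), so t ≡ 4·2 = 8 ≡ 8 (mod 9).
    Then x = 4 + 88·8 = 708, valid modulo lcm(88, 9) = 792: x ≡ 708 (mod 792).
  Combine with x ≡ 18 (mod 19); new modulus lcm = 15048.
    Write x = 708 + 792·t and substitute into x ≡ 18 (mod 19): 792·t ≡ 18 − 708 = -690 (mod 19).
    Reduce coefficients mod 19: 13·t ≡ 13 (mod 19).
    The inverse of 13 mod 19 is 3 (since 13·3 = 39 = 2·19 + 1), so t ≡ 3·13 = 39 ≡ 1 (mod 19).
    Then x = 708 + 792·1 = 1500, valid modulo lcm(792, 19) = 15048: x ≡ 1500 (mod 15048).
  Combine with x ≡ 1 (mod 5); new modulus lcm = 75240.
    Write x = 1500 + 15048·t and substitute into x ≡ 1 (mod 5): 15048·t ≡ 1 − 1500 = -1499 (mod 5).
    Reduce coefficients mod 5: 3·t ≡ 1 (mod 5).
    The inverse of 3 mod 5 is 2 (since 3·2 = 6 = 1·5 + 1), so t ≡ 2·1 = 2 ≡ 2 (mod 5).
    Then x = 1500 + 15048·2 = 31596, valid modulo lcm(15048, 5) = 75240: x ≡ 31596 (mod 75240).
Verify against each original: 31596 mod 8 = 4, 31596 mod 11 = 4, 31596 mod 9 = 6, 31596 mod 19 = 18, 31596 mod 5 = 1.

x ≡ 31596 (mod 75240).


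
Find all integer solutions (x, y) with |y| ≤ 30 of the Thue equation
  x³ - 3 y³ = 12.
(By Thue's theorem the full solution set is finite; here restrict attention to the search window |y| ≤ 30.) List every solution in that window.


The equation is x³ - 3y³ = 12. For fixed y, x³ = 3·y³ + 12, so a solution requires the RHS to be a perfect cube.
Strategy: iterate y from -30 to 30, compute RHS = 3·y³ + 12, and check whether it is a (positive or negative) perfect cube.
Check small values of y:
  y = 0: RHS = 12 is not a perfect cube.
  y = 1: RHS = 15 is not a perfect cube.
  y = -1: RHS = 9 is not a perfect cube.
  y = 2: RHS = 36 is not a perfect cube.
  y = -2: RHS = -12 is not a perfect cube.
  y = 3: RHS = 93 is not a perfect cube.
  y = -3: RHS = -69 is not a perfect cube.
Continuing the search up to |y| = 30 finds no solutions either.
No (x, y) in the scanned range satisfies the equation.

No integer solutions with |y| ≤ 30.


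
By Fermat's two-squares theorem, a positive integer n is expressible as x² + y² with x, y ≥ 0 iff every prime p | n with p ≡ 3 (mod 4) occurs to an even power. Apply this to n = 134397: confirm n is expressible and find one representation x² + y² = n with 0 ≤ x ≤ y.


Step 1: Factor n = 134397 = 3^2 · 109 · 137.
Step 2: Check the mod-4 condition on each prime factor: 3 ≡ 3 (mod 4), exponent 2 (must be even); 109 ≡ 1 (mod 4), exponent 1; 137 ≡ 1 (mod 4), exponent 1.
All primes ≡ 3 (mod 4) appear to even exponent (or don't appear), so by the two-squares theorem n IS expressible as a sum of two squares.
Step 3: Build a representation. Group n = k² · m with k = 3 and m = 109 · 137 = 14933 (a product of primes ≡ 1 (mod 4)); a representation of m scales to one of n via (k·x)² + (k·y)² = k²(x² + y²). Each prime p ≡ 1 (mod 4) is itself a sum of two squares; find a² by testing p − a² for a perfect square:
  109: 109 − 1² = 108, 109 − 2² = 105, 109 − 3² = 100 = 10² ⇒ 109 = 3² + 10².
  137: 137 − 1² = 136, 137 − 2² = 133, 137 − 3² = 128, 137 − 4² = 121 = 11² ⇒ 137 = 4² + 11².
  Combine using the Brahmagupta–Fibonacci identity (a² + b²)(c² + d²) = (ac − bd)² + (ad + bc)² = (ac + bd)² + (ad − bc)²:
  109 · 137 = 14933: from (3² + 10²)(4² + 11²), take (3·4 − 10·11, 3·11 + 10·4) = (12 − 110, 33 + 40) = (-98, 73); dropping signs (only squares matter) gives (98, 73); check 98² + 73² = 9604 + 5329 = 14933 ✓.
  Scale by k = 3: (3·98, 3·73) = (294, 219).
Step 4: Order so x ≤ y and verify: 219² + 294² = 47961 + 86436 = 134397 = n. ✓

n = 134397 = 219² + 294² (one valid representation with x ≤ y).


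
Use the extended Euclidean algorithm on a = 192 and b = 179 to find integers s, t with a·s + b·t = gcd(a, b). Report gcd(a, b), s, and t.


Euclidean algorithm on (192, 179) — divide until remainder is 0:
  192 = 1 · 179 + 13
  179 = 13 · 13 + 10
  13 = 1 · 10 + 3
  10 = 3 · 3 + 1
  3 = 3 · 1 + 0
gcd(192, 179) = 1.
Track Bezout coefficients alongside the remainders: start with r₀ = 192 = a·1 + b·0 (s = 1, t = 0) and r₁ = 179 = a·0 + b·1 (s = 0, t = 1); each new remainder r_{k+1} = r_{k-1} − q_k·r_k inherits s_{k+1} = s_{k-1} − q_k·s_k, t_{k+1} = t_{k-1} − q_k·t_k, so r_k = a·s_k + b·t_k at every step:
  q = 1: r = 13, s = 1 − 1·0 = 1, t = 0 − 1·1 = -1  (check: 192·1 + 179·(-1) = 13)
  q = 13: r = 10, s = 0 − 13·1 = -13, t = 1 − 13·(-1) = 14  (check: 192·(-13) + 179·14 = 10)
  q = 1: r = 3, s = 1 − 1·(-13) = 14, t = -1 − 1·14 = -15  (check: 192·14 + 179·(-15) = 3)
  q = 3: r = 1, s = -13 − 3·14 = -55, t = 14 − 3·(-15) = 59  (check: 192·(-55) + 179·59 = 1)
The row with r = 1 (the gcd) gives the Bezout coefficients s = -55, t = 59.
Result: 192 · (-55) + 179 · (59) = 1.

gcd(192, 179) = 1; s = -55, t = 59 (check: 192·(-55) + 179·59 = 1).


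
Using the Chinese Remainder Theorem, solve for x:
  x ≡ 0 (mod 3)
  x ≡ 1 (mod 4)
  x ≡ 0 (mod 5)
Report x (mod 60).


Moduli 3, 4, 5 are pairwise coprime; by CRT there is a unique solution modulo M = 3 · 4 · 5 = 60.
Solve pairwise, accumulating the modulus:
  Start with x ≡ 0 (mod 3).
  Combine with x ≡ 1 (mod 4): since gcd(3, 4) = 1, we get a unique residue mod 12.
    Write x = 0 + 3·t and substitute into x ≡ 1 (mod 4): 3·t ≡ 1 − 0 = 1 (mod 4).
    The inverse of 3 mod 4 is 3 (since 3·3 = 9 = 2·4 + 1), so t ≡ 3·1 = 3 ≡ 3 (mod 4).
    Then x = 0 + 3·3 = 9, valid modulo lcm(3, 4) = 12: x ≡ 9 (mod 12).
  Combine with x ≡ 0 (mod 5): since gcd(12, 5) = 1, we get a unique residue mod 60.
    Write x = 9 + 12·t and substitute into x ≡ 0 (mod 5): 12·t ≡ 0 − 9 = -9 (mod 5).
    Reduce coefficients mod 5: 2·t ≡ 1 (mod 5).
    The inverse of 2 mod 5 is 3 (since 2·3 = 6 = 1·5 + 1), so t ≡ 3·1 = 3 ≡ 3 (mod 5).
    Then x = 9 + 12·3 = 45, valid modulo lcm(12, 5) = 60: x ≡ 45 (mod 60).
Verify: 45 mod 3 = 0 ✓, 45 mod 4 = 1 ✓, 45 mod 5 = 0 ✓.

x ≡ 45 (mod 60).
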